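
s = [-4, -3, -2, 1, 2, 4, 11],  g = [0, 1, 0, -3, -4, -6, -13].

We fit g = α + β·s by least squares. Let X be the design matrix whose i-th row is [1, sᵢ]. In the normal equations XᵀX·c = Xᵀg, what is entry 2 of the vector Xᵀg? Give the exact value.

Entry 2 ↔ basis s, so (Xᵀg)_{2} = Σᵢ (s)·gᵢ = (-4)·(0) + (-3)·(1) + (-2)·(0) + (1)·(-3) + (2)·(-4) + (4)·(-6) + (11)·(-13) = -181.

-181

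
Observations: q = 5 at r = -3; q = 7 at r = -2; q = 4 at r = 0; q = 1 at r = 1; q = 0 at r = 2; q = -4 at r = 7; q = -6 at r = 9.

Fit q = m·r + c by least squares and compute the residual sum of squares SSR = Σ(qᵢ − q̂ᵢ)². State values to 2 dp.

SSR = 7.87

Setting ∂/∂m … = 0 gives: 148·m + 14·c = -110;  14·m + 7·c = 7.
Δ = 148·7 − 14² = 840.
m = ((-110)·7 − 14·7)/840 = -31/30; c = (148·7 − 14·(-110))/840 = 46/15.
Residuals: -7/6, 28/15, 14/15, -31/30, -1, 1/6, 7/30; SSR = 118/15.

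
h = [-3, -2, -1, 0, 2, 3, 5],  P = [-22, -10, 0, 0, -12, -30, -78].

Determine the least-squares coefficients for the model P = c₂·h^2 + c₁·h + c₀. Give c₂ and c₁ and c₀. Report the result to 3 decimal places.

Compute the Gram sums: Σh^2·h^2 = 820, Σh^2·h = 124, Σh^2 = 52, Σh·h = 52, Σh = 4, Σ1 = 7.
For MᵀP: Σh^2·P = -2506, Σh·P = -418, ΣP = -152.
Solving the 3×3 system (Gaussian elimination) gives c₂ = -5429/1848, c₁ = -61/56, c₀ = 169/231.

c₂ = -2.938, c₁ = -1.089, c₀ = 0.732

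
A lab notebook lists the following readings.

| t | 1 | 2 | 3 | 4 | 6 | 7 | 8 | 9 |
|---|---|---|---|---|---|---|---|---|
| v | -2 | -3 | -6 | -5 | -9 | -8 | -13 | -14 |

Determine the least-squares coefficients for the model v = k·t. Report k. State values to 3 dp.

k = -1.485

Normal-equation sums: Σt·t = 260.
And Σt·v = -386.
k = (-386)/260 = -1.48462.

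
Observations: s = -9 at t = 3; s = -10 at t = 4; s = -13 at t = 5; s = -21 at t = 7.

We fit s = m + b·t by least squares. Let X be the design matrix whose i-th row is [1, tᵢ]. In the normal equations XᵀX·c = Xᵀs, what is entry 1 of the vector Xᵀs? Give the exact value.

Entry 1 ↔ basis 1, so (Xᵀs)_{1} = Σᵢ sᵢ = (1)·(-9) + (1)·(-10) + (1)·(-13) + (1)·(-21) = -53.

-53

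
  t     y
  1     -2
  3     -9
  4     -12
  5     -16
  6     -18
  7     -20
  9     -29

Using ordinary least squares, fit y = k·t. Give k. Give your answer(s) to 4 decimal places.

k = -3.0691

Entries of MᵀM: Σt·t = 217.
For Mᵀy: Σt·y = -666.
Normal equations: [[217]]·[k]ᵀ = [-666]ᵀ.
k = (-666)/217 = -3.06912.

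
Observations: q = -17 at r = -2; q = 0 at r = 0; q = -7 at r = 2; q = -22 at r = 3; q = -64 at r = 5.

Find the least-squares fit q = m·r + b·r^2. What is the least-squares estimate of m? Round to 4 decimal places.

Entries of AᵀA: Σr·r = 42, Σr·r^2 = 152, Σr^2·r^2 = 738.
And Σr·q = -366, Σr^2·q = -1894.
So AᵀA·[m, b]ᵀ = Aᵀq: [[42, 152]; [152, 738]]·[m, b]ᵀ = [-366, -1894]ᵀ.
Δ = 42·738 − 152² = 7892.
m = ((-366)·738 − 152·(-1894))/7892 = 4445/1973; b = (42·(-1894) − 152·(-366))/7892 = -5979/1973.

m = 2.2529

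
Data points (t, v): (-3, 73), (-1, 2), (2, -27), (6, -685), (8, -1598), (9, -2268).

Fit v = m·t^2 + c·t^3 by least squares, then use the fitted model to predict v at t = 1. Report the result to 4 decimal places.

Sums needed: Σt^2·t^2 = 12051, Σt^2·t^3 = 99381, Σt^3·t^3 = 841035.
Right-hand side: Σt^2·v = -310089, Σt^3·v = -2621697.
AᵀA·[m, c]ᵀ = Aᵀv becomes [[12051, 99381]; [99381, 841035]]·[m, c]ᵀ = [-310089, -2621697]ᵀ.
Δ = 12051·841035 − 99381² = 258729624.
m = ((-310089)·841035 − 99381·(-2621697))/258729624 = -13824031/14373868; c = (12051·(-2621697) − 99381·(-310089))/258729624 = -43173091/14373868.
At t = 1: v̂ = (-13824031/14373868)·(1) + (-43173091/14373868)·(1) = -28498561/7186934.

v̂ = -3.9653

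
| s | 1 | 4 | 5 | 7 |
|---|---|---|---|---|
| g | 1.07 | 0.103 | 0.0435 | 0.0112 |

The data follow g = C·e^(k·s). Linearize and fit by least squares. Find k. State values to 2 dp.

With ln gᵢ as the transformed response and sᵢ as the regressor:
Sums: Σs = 17.0000, Σ(s)² = 91.0000, Σln g = -9.8322, Σs·ln g = -56.1423.
Normal system: [[91.0000, 17.0000]; [17.0000, 4]]·[k, ln C]ᵀ = [-56.1423, -9.8322]ᵀ.
Δ = 91.0000·4 − (17.0000)² = 75.0000; k = (-56.1423·4 − 17.0000·-9.8322)/75.0000 = -0.76562, ln C = (91.0000·-9.8322 − 17.0000·-56.1423)/75.0000 = 0.79585.

k = -0.77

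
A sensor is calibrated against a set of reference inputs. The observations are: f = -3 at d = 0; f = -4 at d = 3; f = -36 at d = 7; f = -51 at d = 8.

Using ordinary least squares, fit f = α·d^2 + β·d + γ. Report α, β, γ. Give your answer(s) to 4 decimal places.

α = -1.1460, β = 3.2343, γ = -3.1024

MᵀM·[α, β, γ]ᵀ = Mᵀf reads: 6578·α + 882·β + 122·γ = -5064;  882·α + 122·β + 18·γ = -672;  122·α + 18·β + 4·γ = -94.
Inverting the 3×3 Gram matrix, [α, β, γ]ᵀ = [-895/781, 2526/781, -2423/781]ᵀ.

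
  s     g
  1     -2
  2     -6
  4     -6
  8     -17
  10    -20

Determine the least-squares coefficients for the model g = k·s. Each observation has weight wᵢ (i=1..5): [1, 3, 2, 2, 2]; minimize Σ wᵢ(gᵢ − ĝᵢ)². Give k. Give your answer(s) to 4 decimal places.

k = -2.0322

Normal-equation sums: Σwᵢ·s·s = 373.
For AᵀWg: Σwᵢ·s·g = -758.
So AᵀWA·[k]ᵀ = AᵀWg: [[373]]·[k]ᵀ = [-758]ᵀ.
k = (-758)/373 = -2.03217.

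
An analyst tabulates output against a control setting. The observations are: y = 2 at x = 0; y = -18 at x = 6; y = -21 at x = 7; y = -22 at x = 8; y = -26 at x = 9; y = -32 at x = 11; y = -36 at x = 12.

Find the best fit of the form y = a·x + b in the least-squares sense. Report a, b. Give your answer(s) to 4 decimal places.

Forming MᵀM = [[495, 53]; [53, 7]] and Mᵀy = [-1449, -153]ᵀ gives MᵀM·[a, b]ᵀ = Mᵀy.
Determinant 495·7 − 53² = 656.
a = ((-1449)·7 − 53·(-153))/656 = -1017/328; b = (495·(-153) − 53·(-1449))/656 = 531/328.

a = -3.1006, b = 1.6189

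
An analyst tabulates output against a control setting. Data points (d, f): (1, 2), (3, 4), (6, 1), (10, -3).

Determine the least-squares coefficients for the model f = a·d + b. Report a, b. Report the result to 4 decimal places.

a = -0.6522, b = 4.2609

Entries of XᵀX: Σd·d = 146, Σd = 20, Σ1 = 4.
For Xᵀf: Σd·f = -10, Σf = 4.
Normal equations: [[146, 20]; [20, 4]]·[a, b]ᵀ = [-10, 4]ᵀ.
Δ = 146·4 − 20² = 184.
a = ((-10)·4 − 20·4)/184 = -15/23; b = (146·4 − 20·(-10))/184 = 98/23.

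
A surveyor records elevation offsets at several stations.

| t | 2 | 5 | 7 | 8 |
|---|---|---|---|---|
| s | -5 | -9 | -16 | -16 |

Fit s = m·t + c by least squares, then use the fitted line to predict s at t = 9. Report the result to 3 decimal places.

From the data, Σt·t = 142, Σt = 22, Σ1 = 4.
For Xᵀs: Σt·s = -295, Σs = -46.
Eliminating c: 4·(row 1) − 22·(row 2) gives 84·m = 4·(-295) − 22·(-46) = -168, so m = -2.
Then c = ((-46) − 22·(-2))/4 = -1/2.
At t = 9: ŝ = (-2)·(9) + (-1/2)·(1) = -37/2.

ŝ = -18.500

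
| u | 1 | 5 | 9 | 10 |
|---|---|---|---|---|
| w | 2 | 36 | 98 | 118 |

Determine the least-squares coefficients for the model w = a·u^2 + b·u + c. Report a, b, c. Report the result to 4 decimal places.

a = 0.8782, b = 3.2242, c = -2.0965

Sums needed: Σu^2·u^2 = 17187, Σu^2·u = 1855, Σu^2 = 207, Σu·u = 207, Σu = 25, Σ1 = 4.
For Mᵀw: Σu^2·w = 20640, Σu·w = 2244, Σw = 254.
Normal equations: [[17187, 1855, 207]; [1855, 207, 25]; [207, 25, 4]]·[a, b, c]ᵀ = [20640, 2244, 254]ᵀ.
Row-reducing yields a = 1492/1699, b = 5478/1699, c = -3562/1699.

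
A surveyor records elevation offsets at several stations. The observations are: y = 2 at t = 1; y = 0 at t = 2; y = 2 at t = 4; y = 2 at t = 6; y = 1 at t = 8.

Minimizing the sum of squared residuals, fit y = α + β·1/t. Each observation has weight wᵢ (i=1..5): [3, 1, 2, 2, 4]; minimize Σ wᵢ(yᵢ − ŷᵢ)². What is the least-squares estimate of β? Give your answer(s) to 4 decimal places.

Forming AᵀWA = [[12, 29/6]; [29/6, 503/144]] and AᵀWy = [18, 49/6]ᵀ gives AᵀWA·[α, β]ᵀ = AᵀWy.
Determinant 12·(503/144) − (29/6)² = 167/9.
α = (18·(503/144) − (29/6)·(49/6))/(167/9) = 1685/1336; β = (12·(49/6) − (29/6)·18)/(167/9) = 99/167.

β = 0.5928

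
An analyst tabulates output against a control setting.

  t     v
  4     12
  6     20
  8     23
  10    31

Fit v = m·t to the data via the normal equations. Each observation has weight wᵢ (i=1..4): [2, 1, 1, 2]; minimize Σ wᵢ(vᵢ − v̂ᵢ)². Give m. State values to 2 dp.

Setting ∂/∂m … = 0 gives: 332·m = 1020.
m = 1020/332 = 3.07229.

m = 3.07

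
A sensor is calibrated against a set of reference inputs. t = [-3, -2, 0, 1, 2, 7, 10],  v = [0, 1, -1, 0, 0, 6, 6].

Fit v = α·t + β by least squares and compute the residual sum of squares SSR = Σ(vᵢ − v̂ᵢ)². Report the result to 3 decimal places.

SSR = 12.508

Sums needed: Σt·t = 167, Σt = 15, Σ1 = 7.
Moment sums: Σt·v = 100, Σv = 12.
Determinant 167·7 − 15² = 944.
α = (100·7 − 15·12)/944 = 65/118; β = (167·12 − 15·100)/944 = 63/118.
Residuals: 66/59, 185/118, -181/118, -64/59, -193/118, 95/59, -5/118; SSR = 738/59.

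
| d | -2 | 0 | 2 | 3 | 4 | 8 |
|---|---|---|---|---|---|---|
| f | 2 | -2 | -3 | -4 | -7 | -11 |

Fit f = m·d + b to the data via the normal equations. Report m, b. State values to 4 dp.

Normal-equation sums: Σd·d = 97, Σd = 15, Σ1 = 6.
For Mᵀf: Σd·f = -138, Σf = -25.
Δ = 97·6 − 15² = 357.
m = ((-138)·6 − 15·(-25))/357 = -151/119; b = (97·(-25) − 15·(-138))/357 = -355/357.

m = -1.2689, b = -0.9944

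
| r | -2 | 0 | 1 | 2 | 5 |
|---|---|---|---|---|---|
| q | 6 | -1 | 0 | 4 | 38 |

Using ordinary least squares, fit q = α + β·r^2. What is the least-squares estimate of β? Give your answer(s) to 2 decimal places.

Compute the Gram sums: Σ1 = 5, Σr^2 = 34, Σr^2·r^2 = 658.
Moment sums: Σq = 47, Σr^2·q = 990.
Normal equations: [[5, 34]; [34, 658]]·[α, β]ᵀ = [47, 990]ᵀ.
Determinant 5·658 − 34² = 2134.
α = (47·658 − 34·990)/2134 = -1367/1067; β = (5·990 − 34·47)/2134 = 1676/1067.

β = 1.57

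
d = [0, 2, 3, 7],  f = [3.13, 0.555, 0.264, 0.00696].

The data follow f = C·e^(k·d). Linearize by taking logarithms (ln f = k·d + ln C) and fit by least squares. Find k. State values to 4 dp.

Linearized form: ln f = k·d + ln C. From the 4 transformed points,
XᵀX = [[62.0000, 12.0000]; [12.0000, 4]], rhs = [-39.9460, -5.7471]ᵀ  (here Σd = 12.0000, Σ(d)² = 62.0000, Σln f = -5.7471, Σd·ln f = -39.9460).
Slope k = (n·Σd·ln f − Σd·Σln f)/(n·Σ(d)² − (Σd)²) = (4·-39.9460 − 12.0000·-5.7471)/104.0000 = -0.87325; ln C = (Σln f − k·Σd)/n = 1.18298.

k = -0.8733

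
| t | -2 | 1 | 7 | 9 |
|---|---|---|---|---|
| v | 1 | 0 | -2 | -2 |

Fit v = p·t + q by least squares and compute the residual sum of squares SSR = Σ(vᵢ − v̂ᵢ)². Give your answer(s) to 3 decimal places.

The normal system AᵀA·[p, q]ᵀ = Aᵀv is [[135, 15]; [15, 4]]·[p, q]ᵀ = [-34, -3]ᵀ.
Δ = 135·4 − 15² = 315.
p = ((-34)·4 − 15·(-3))/315 = -13/45; q = (135·(-3) − 15·(-34))/315 = 1/3.
Residuals: 4/45, -2/45, -14/45, 4/15; SSR = 8/45.

SSR = 0.178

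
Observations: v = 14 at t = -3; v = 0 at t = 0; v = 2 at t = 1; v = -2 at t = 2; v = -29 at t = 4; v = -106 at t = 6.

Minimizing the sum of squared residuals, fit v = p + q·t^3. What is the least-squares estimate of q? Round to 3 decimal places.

q = -0.495

The normal equations are: 6·p + 262·q = -121;  262·p + 51546·q = -25144.
Eliminating q: 51546·(row 1) − 262·(row 2) gives 240632·p = 51546·(-121) − 262·(-25144) = 350662, so p = 175331/120316.
Then q = ((-25144) − 262·(175331/120316))/51546 = -59581/120316.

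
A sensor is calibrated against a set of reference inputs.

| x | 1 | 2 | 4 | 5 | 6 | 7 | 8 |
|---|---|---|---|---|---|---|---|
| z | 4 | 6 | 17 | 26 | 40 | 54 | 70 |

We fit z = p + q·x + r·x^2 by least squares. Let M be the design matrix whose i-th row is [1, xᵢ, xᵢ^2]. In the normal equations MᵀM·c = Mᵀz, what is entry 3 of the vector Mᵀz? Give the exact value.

Entry 3 ↔ basis x^2, so (Mᵀz)_{3} = Σᵢ (x^2)·zᵢ = (1)·(4) + (4)·(6) + (16)·(17) + (25)·(26) + (36)·(40) + (49)·(54) + (64)·(70) = 9516.

9516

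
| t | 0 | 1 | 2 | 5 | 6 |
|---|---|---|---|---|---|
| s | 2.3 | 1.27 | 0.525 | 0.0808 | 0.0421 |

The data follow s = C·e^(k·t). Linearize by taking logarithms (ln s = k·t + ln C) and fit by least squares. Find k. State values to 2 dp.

Linearized form: ln s = k·t + ln C. From the 5 transformed points,
Σt = 14.0000, Σ(t)² = 66.0000, Σln s = -5.2559, Σt·ln s = -32.6348.
Equations: 66.0000·k + 14.0000·ln C = -32.6348;  14.0000·k + 5·ln C = -5.2559.
Δ = 66.0000·5 − (14.0000)² = 134.0000; k = (-32.6348·5 − 14.0000·-5.2559)/134.0000 = -0.66859, ln C = (66.0000·-5.2559 − 14.0000·-32.6348)/134.0000 = 0.82087.

k = -0.67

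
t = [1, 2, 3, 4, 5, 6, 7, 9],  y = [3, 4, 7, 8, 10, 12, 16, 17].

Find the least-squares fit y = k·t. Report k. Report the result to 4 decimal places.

k = 2.0407

XᵀX·[k]ᵀ = Xᵀy reads: 221·k = 451.
Hence k = 451 / 221 ≈ 2.04072.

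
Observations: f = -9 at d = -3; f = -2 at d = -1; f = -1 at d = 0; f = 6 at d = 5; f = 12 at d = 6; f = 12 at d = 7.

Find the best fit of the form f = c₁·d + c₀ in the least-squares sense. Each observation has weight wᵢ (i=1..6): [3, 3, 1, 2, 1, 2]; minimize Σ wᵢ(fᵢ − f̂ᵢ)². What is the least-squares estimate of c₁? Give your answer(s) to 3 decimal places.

The normal system MᵀWM·[c₁, c₀]ᵀ = MᵀWf is [[214, 18]; [18, 12]]·[c₁, c₀]ᵀ = [387, 14]ᵀ.
Eliminating c₀: 12·(row 1) − 18·(row 2) gives 2244·c₁ = 12·387 − 18·14 = 4392, so c₁ = 366/187.
Then c₀ = (14 − 18·(366/187))/12 = -1985/1122.

c₁ = 1.957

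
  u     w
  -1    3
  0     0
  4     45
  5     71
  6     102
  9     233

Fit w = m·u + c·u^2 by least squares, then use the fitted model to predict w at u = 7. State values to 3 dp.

Sums needed: Σu·u = 159, Σu·u^2 = 1133, Σu^2·u^2 = 8739.
And Σu·w = 3241, Σu^2·w = 25043.
Normal equations: [[159, 1133]; [1133, 8739]]·[m, c]ᵀ = [3241, 25043]ᵀ.
det = 159·8739 − 1133² = 105812.
m = (3241·8739 − 1133·25043)/105812 = -12655/26453; c = (159·25043 − 1133·3241)/105812 = 77446/26453.
At u = 7: ŵ = (-12655/26453)·(7) + (77446/26453)·(49) = 529467/3779.

ŵ = 140.108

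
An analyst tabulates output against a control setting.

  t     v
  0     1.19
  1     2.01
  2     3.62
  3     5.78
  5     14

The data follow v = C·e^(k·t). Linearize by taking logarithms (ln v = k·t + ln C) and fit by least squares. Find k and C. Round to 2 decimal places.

Let Y = ln v. Fitting Y = k·t + ln C by least squares:
Σt = 11.0000, Σ(t)² = 39.0000, Σln v = 6.5520, Σt·ln v = 21.7296.
Equations: 39.0000·k + 11.0000·ln C = 21.7296;  11.0000·k + 5·ln C = 6.5520.
Δ = 39.0000·5 − (11.0000)² = 74.0000; k = (21.7296·5 − 11.0000·6.5520)/74.0000 = 0.49427, ln C = (39.0000·6.5520 − 11.0000·21.7296)/74.0000 = 0.22302, so C = exp(0.22302) = 1.24985.

k = 0.49, C = 1.25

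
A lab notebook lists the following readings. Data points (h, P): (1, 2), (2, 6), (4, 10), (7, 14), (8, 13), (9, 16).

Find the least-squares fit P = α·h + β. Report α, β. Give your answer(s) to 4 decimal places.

Entries of XᵀX: Σh·h = 215, Σh = 31, Σ1 = 6.
And Σh·P = 400, ΣP = 61.
Determinant 215·6 − 31² = 329.
α = (400·6 − 31·61)/329 = 509/329; β = (215·61 − 31·400)/329 = 715/329.

α = 1.5471, β = 2.1733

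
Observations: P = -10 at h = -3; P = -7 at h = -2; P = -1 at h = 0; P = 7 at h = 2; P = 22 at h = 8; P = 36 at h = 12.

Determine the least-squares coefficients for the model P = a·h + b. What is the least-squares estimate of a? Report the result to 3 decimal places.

Forming XᵀX = [[225, 17]; [17, 6]] and XᵀP = [666, 47]ᵀ gives XᵀX·[a, b]ᵀ = XᵀP.
Eliminating b: 6·(row 1) − 17·(row 2) gives 1061·a = 6·666 − 17·47 = 3197, so a = 3197/1061.
Then b = (47 − 17·(3197/1061))/6 = -747/1061.

a = 3.013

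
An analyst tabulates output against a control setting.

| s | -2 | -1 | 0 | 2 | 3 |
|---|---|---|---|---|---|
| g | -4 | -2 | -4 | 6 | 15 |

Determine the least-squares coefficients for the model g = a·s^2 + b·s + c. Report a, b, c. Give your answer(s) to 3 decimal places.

a = 1.151, b = 2.381, c = -2.896

With design matrix X, XᵀX = [[114, 26, 18]; [26, 18, 2]; [18, 2, 5]] and Xᵀg = [141, 67, 11]ᵀ.
Row-reducing yields a = 709/616, b = 1467/616, c = -223/77.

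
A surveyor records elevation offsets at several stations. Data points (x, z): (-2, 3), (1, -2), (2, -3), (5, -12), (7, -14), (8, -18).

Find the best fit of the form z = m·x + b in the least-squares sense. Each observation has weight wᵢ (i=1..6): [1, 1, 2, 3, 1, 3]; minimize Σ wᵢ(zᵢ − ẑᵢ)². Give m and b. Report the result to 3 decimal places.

With design matrix M, MᵀWM = [[329, 49]; [49, 11]] and MᵀWz = [-730, -109]ᵀ.
Eliminating b: 11·(row 1) − 49·(row 2) gives 1218·m = 11·(-730) − 49·(-109) = -2689, so m = -2689/1218.
Then b = ((-109) − 49·(-2689/1218))/11 = -13/174.

m = -2.208, b = -0.075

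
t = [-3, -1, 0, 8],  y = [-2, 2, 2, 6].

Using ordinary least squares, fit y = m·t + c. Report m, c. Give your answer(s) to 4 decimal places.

m = 0.6286, c = 1.3714

Forming MᵀM = [[74, 4]; [4, 4]] and Mᵀy = [52, 8]ᵀ gives MᵀM·[m, c]ᵀ = Mᵀy.
Eliminating c: 4·(row 1) − 4·(row 2) gives 280·m = 4·52 − 4·8 = 176, so m = 22/35.
Then c = (8 − 4·(22/35))/4 = 48/35.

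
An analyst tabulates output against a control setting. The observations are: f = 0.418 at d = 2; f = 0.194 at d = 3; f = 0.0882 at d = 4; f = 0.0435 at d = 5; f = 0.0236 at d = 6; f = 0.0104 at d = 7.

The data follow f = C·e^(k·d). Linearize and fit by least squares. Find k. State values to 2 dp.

With ln fᵢ as the transformed response and dᵢ as the regressor:
AᵀA = [[139.0000, 27.0000]; [27.0000, 6]], rhs = [-86.4925, -16.3878]ᵀ  (here Σd = 27.0000, Σ(d)² = 139.0000, Σln f = -16.3878, Σd·ln f = -86.4925).
Solving (det = 105.0000): k = -0.72843, ln C = 0.54664.

k = -0.73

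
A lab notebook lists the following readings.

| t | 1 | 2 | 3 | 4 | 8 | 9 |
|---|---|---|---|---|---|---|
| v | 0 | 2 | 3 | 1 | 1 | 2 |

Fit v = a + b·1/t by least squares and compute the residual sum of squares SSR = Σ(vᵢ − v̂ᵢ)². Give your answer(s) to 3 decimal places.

Normal-equation sums: Σ1 = 6, Σ1/t = 167/72, Σ1/t·1/t = 7525/5184.
Moment sums: Σv = 9, Σ1/t·v = 187/72.
So MᵀM·[a, b]ᵀ = Mᵀv: [[6, 167/72]; [167/72, 7525/5184]]·[a, b]ᵀ = [9, 187/72]ᵀ.
Determinant 6·(7525/5184) − (167/72)² = 17261/5184.
a = (9·(7525/5184) − (167/72)·(187/72))/(17261/5184) = 36496/17261; b = (6·(187/72) − (167/72)·9)/(17261/5184) = -27432/17261.
Residuals: -9064/17261, 11742/17261, 24431/17261, -12377/17261, -15806/17261, 1074/17261; SSR = 70742/17261.

SSR = 4.098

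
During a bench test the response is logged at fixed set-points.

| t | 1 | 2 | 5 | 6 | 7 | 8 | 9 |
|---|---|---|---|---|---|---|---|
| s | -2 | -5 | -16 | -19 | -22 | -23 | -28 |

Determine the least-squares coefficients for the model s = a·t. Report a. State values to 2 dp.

Setting ∂/∂a … = 0 gives: 260·a = -796.
a = (-796)/260 = -3.06154.

a = -3.06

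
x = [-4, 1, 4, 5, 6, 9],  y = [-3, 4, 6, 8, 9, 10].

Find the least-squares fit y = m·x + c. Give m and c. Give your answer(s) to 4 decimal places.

m = 1.0345, c = 2.0460

Compute the Gram sums: Σx·x = 175, Σx = 21, Σ1 = 6.
And Σx·y = 224, Σy = 34.
MᵀM·[m, c]ᵀ = Mᵀy becomes [[175, 21]; [21, 6]]·[m, c]ᵀ = [224, 34]ᵀ.
Determinant 175·6 − 21² = 609.
m = (224·6 − 21·34)/609 = 30/29; c = (175·34 − 21·224)/609 = 178/87.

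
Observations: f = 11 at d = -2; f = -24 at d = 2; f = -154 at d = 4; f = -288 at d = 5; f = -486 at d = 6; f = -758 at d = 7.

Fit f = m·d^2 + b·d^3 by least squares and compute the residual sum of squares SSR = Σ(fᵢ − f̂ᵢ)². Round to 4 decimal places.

Setting ∂/∂m … = 0 gives: 4610·m + 28732·b = -64354;  28732·m + 184154·b = -411106.
det = 4610·184154 − 28732² = 23422116.
m = ((-64354)·184154 − 28732·(-411106))/23422116 = -9787231/5855529; b = (4610·(-411106) − 28732·(-64354))/23422116 = -11544883/5855529.
Residuals: 11200679/5855529, -3008236/1951843, -6283258/5855529, 466266/1951843, 82650/1951843, 978206/5855529; SSR = 42584521/5855529.

SSR = 7.2725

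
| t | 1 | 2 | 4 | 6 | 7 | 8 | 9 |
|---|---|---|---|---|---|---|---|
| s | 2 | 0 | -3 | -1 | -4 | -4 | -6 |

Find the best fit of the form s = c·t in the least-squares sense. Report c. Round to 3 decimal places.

The normal equations are: 251·c = -130.
c = (-130)/251 = -0.517928.

c = -0.518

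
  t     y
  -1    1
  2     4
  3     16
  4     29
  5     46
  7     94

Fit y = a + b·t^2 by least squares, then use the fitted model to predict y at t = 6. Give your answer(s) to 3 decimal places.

ŷ = 68.207

Entries of AᵀA: Σ1 = 6, Σt^2 = 104, Σt^2·t^2 = 3380.
And Σy = 190, Σt^2·y = 6381.
Determinant 6·3380 − 104² = 9464.
a = (190·3380 − 104·6381)/9464 = -206/91; b = (6·6381 − 104·190)/9464 = 9263/4732.
At t = 6: ŷ = (-206/91)·(1) + (9263/4732)·(36) = 11527/169.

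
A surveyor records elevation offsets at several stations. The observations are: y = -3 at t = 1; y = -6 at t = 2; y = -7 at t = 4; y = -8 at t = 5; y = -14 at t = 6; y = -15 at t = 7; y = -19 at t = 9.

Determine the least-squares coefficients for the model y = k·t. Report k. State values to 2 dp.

k = -2.09

Forming MᵀM = [[212]] and Mᵀy = [-443]ᵀ gives MᵀM·[k]ᵀ = Mᵀy.
k = (-443)/212 = -2.08962.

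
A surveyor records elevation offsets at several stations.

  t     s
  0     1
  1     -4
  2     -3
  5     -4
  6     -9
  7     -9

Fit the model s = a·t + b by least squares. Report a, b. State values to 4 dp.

a = -1.1807, b = -0.5341

Normal-equation sums: Σt·t = 115, Σt = 21, Σ1 = 6.
Moment sums: Σt·s = -147, Σs = -28.
Normal equations: [[115, 21]; [21, 6]]·[a, b]ᵀ = [-147, -28]ᵀ.
det = 115·6 − 21² = 249.
a = ((-147)·6 − 21·(-28))/249 = -98/83; b = (115·(-28) − 21·(-147))/249 = -133/249.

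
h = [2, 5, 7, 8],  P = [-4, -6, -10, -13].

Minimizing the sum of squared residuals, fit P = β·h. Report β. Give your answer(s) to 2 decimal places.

β = -1.49

Normal-equation sums: Σh·h = 142.
Right-hand side: Σh·P = -212.
MᵀM·[β]ᵀ = MᵀP becomes [[142]]·[β]ᵀ = [-212]ᵀ.
Hence β = -212 / 142 ≈ -1.49296.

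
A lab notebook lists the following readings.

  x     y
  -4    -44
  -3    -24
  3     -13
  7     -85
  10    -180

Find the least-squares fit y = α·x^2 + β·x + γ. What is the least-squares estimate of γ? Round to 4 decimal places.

Entries of AᵀA: Σx^2·x^2 = 12819, Σx^2·x = 1279, Σx^2 = 183, Σx·x = 183, Σx = 13, Σ1 = 5.
Right-hand side: Σx^2·y = -23202, Σx·y = -2186, Σy = -346.
Normal equations: [[12819, 1279, 183]; [1279, 183, 13]; [183, 13, 5]]·[α, β, γ]ᵀ = [-23202, -2186, -346]ᵀ.
Row-reducing yields α = -673866/335191, β = 737664/335191, γ = -449648/335191.

γ = -1.3415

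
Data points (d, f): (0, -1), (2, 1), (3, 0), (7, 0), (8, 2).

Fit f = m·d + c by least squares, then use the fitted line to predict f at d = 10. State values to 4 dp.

f̂ = 1.7043

Forming AᵀA = [[126, 20]; [20, 5]] and Aᵀf = [18, 2]ᵀ gives AᵀA·[m, c]ᵀ = Aᵀf.
Δ = 126·5 − 20² = 230.
m = (18·5 − 20·2)/230 = 5/23; c = (126·2 − 20·18)/230 = -54/115.
At d = 10: f̂ = (5/23)·(10) + (-54/115)·(1) = 196/115.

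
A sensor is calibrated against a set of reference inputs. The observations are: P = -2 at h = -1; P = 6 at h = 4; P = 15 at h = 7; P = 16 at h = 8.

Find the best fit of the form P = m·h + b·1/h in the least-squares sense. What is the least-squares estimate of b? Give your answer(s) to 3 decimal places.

b = -0.335

Setting ∂/∂m … = 0 gives: 130·m + 4·b = 259;  4·m + (3445/3136)·b = 107/14.
(Σh·h = 130, Σh·1/h = 4, Σ1/h·1/h = 3445/3136, Σh·P = 259, Σ1/h·P = 107/14.)
Δ = 130·(3445/3136) − 4² = 198837/1568.
m = (259·(3445/3136) − 4·(107/14))/(198837/1568) = 88487/44186; b = (130·(107/14) − 4·259)/(198837/1568) = -7392/22093.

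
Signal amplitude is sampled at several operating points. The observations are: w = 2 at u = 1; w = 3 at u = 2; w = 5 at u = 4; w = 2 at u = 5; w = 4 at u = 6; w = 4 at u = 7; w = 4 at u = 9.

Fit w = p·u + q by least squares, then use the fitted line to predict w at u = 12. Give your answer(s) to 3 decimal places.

ŵ = 4.866

Setting ∂/∂p … = 0 gives: 212·p + 34·q = 126;  34·p + 7·q = 24.
Eliminating q: 7·(row 1) − 34·(row 2) gives 328·p = 7·126 − 34·24 = 66, so p = 33/164.
Then q = (24 − 34·(33/164))/7 = 201/82.
At u = 12: ŵ = (33/164)·(12) + (201/82)·(1) = 399/82.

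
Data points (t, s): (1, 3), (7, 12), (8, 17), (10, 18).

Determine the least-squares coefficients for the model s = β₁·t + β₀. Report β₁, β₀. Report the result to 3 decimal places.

β₁ = 1.733, β₀ = 1.233

Sums needed: Σt·t = 214, Σt = 26, Σ1 = 4.
Moment sums: Σt·s = 403, Σs = 50.
AᵀA·[β₁, β₀]ᵀ = Aᵀs becomes [[214, 26]; [26, 4]]·[β₁, β₀]ᵀ = [403, 50]ᵀ.
det = 214·4 − 26² = 180.
β₁ = (403·4 − 26·50)/180 = 26/15; β₀ = (214·50 − 26·403)/180 = 37/30.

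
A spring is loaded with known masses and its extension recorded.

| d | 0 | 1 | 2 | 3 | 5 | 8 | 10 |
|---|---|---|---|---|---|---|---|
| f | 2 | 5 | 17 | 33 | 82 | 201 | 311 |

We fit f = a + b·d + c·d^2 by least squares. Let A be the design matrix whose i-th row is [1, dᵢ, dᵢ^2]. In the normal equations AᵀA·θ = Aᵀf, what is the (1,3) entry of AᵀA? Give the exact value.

Row 1 ↔ basis 1, column 3 ↔ basis d^2, so (AᵀA)_{1,3} = Σᵢ d^2 = (1)·(0) + (1)·(1) + (1)·(4) + (1)·(9) + (1)·(25) + (1)·(64) + (1)·(100) = 203.

203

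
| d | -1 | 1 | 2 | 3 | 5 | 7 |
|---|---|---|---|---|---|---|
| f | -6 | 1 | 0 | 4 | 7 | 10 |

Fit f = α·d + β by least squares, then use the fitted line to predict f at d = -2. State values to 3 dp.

XᵀX·[α, β]ᵀ = Xᵀf reads: 89·α + 17·β = 124;  17·α + 6·β = 16.
(Σd·d = 89, Σd = 17, Σ1 = 6, Σd·f = 124, Σf = 16.)
Eliminating β: 6·(row 1) − 17·(row 2) gives 245·α = 6·124 − 17·16 = 472, so α = 472/245.
Then β = (16 − 17·(472/245))/6 = -684/245.
At d = -2: f̂ = (472/245)·(-2) + (-684/245)·(1) = -1628/245.

f̂ = -6.645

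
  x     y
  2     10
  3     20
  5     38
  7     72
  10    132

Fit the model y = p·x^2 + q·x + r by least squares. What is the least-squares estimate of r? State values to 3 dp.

With design matrix A, AᵀA = [[13123, 1503, 187]; [1503, 187, 27]; [187, 27, 5]] and Aᵀy = [17898, 2094, 272]ᵀ.
Row-reducing yields p = 3103/2899, q = 6846/2899, r = 4685/2899.

r = 1.616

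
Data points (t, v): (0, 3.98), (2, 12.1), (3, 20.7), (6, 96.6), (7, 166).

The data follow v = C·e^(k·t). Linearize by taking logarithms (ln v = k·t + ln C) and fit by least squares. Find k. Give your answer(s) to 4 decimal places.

k = 0.5292

Taking logs, ln v = k·t + ln C, so regress ln v on t.
Σt = 18.0000, Σ(t)² = 98.0000, Σln v = 16.5872, Σt·ln v = 77.2842.
Equations: 98.0000·k + 18.0000·ln C = 77.2842;  18.0000·k + 5·ln C = 16.5872.
Slope k = (n·Σt·ln v − Σt·Σln v)/(n·Σ(t)² − (Σt)²) = (5·77.2842 − 18.0000·16.5872)/166.0000 = 0.52923; ln C = (Σln v − k·Σt)/n = 1.41222.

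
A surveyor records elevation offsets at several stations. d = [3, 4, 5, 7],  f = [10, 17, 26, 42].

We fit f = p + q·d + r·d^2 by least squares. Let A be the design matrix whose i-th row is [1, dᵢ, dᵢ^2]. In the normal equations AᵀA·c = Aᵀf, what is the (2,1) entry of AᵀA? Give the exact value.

Row 2 ↔ basis d, column 1 ↔ basis 1, so (AᵀA)_{2,1} = Σᵢ d = (3)·(1) + (4)·(1) + (5)·(1) + (7)·(1) = 19.

19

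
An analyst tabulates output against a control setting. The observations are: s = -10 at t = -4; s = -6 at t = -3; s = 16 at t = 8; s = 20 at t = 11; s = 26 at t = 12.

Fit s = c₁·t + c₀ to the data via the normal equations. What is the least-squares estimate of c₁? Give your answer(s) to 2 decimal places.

c₁ = 2.08

With design matrix M, MᵀM = [[354, 24]; [24, 5]] and Mᵀs = [718, 46]ᵀ.
Eliminating c₀: 5·(row 1) − 24·(row 2) gives 1194·c₁ = 5·718 − 24·46 = 2486, so c₁ = 1243/597.
Then c₀ = (46 − 24·(1243/597))/5 = -158/199.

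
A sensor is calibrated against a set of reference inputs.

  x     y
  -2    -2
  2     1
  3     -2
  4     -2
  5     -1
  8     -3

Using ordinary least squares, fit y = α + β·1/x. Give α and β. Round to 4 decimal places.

Entries of AᵀA: Σ1 = 6, Σ1/x = 109/120, Σ1/x·1/x = 10501/14400.
Right-hand side: Σy = -9, Σ1/x·y = -29/120.
det = 6·(10501/14400) − (109/120)² = 2045/576.
α = ((-9)·(10501/14400) − (109/120)·(-29/120))/(2045/576) = -91348/51125; β = (6·(-29/120) − (109/120)·(-9))/(2045/576) = 19368/10225.

α = -1.7868, β = 1.8942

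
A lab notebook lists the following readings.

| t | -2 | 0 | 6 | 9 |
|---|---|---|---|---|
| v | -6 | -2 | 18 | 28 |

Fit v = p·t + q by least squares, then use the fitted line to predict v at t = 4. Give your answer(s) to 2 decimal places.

From the data, Σt·t = 121, Σt = 13, Σ1 = 4.
Right-hand side: Σt·v = 372, Σv = 38.
Normal equations: [[121, 13]; [13, 4]]·[p, q]ᵀ = [372, 38]ᵀ.
Determinant 121·4 − 13² = 315.
p = (372·4 − 13·38)/315 = 142/45; q = (121·38 − 13·372)/315 = -34/45.
At t = 4: v̂ = (142/45)·(4) + (-34/45)·(1) = 178/15.

v̂ = 11.87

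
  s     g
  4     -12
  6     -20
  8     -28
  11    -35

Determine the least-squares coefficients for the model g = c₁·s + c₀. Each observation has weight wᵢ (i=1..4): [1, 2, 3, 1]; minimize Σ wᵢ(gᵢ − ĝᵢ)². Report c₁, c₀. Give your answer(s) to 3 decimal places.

c₁ = -3.369, c₀ = 0.117

Entries of AᵀWA: Σwᵢ·s·s = 401, Σwᵢ·s = 51, Σwᵢ·1 = 7.
And Σwᵢ·s·g = -1345, Σwᵢ·g = -171.
Δ = 401·7 − 51² = 206.
c₁ = ((-1345)·7 − 51·(-171))/206 = -347/103; c₀ = (401·(-171) − 51·(-1345))/206 = 12/103.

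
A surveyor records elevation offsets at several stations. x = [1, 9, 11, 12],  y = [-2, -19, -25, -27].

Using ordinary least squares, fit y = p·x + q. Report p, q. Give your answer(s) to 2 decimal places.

p = -2.27, q = 0.48

With design matrix M, MᵀM = [[347, 33]; [33, 4]] and Mᵀy = [-772, -73]ᵀ.
Δ = 347·4 − 33² = 299.
p = ((-772)·4 − 33·(-73))/299 = -679/299; q = (347·(-73) − 33·(-772))/299 = 145/299.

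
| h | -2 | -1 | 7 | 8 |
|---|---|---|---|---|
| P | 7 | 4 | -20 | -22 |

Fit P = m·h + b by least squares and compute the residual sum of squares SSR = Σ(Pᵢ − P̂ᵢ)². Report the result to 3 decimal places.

Entries of MᵀM: Σh·h = 118, Σh = 12, Σ1 = 4.
For MᵀP: Σh·P = -334, ΣP = -31.
MᵀM·[m, b]ᵀ = MᵀP becomes [[118, 12]; [12, 4]]·[m, b]ᵀ = [-334, -31]ᵀ.
det = 118·4 − 12² = 328.
m = ((-334)·4 − 12·(-31))/328 = -241/82; b = (118·(-31) − 12·(-334))/328 = 175/164.
Residuals: 9/164, -1/164, -81/164, 73/164; SSR = 73/164.

SSR = 0.445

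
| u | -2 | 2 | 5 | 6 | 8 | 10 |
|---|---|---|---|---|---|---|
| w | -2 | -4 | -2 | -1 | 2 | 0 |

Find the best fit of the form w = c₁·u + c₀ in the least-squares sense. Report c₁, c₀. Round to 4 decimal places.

c₁ = 0.3214, c₀ = -2.7199

Entries of MᵀM: Σu·u = 233, Σu = 29, Σ1 = 6.
And Σu·w = -4, Σw = -7.
Normal equations: [[233, 29]; [29, 6]]·[c₁, c₀]ᵀ = [-4, -7]ᵀ.
Eliminating c₀: 6·(row 1) − 29·(row 2) gives 557·c₁ = 6·(-4) − 29·(-7) = 179, so c₁ = 179/557.
Then c₀ = ((-7) − 29·(179/557))/6 = -1515/557.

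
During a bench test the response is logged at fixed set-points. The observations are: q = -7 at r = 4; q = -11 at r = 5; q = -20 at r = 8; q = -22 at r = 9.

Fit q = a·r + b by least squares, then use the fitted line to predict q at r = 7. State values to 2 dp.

q̂ = -16.50

The normal system XᵀX·[a, b]ᵀ = Xᵀq is [[186, 26]; [26, 4]]·[a, b]ᵀ = [-441, -60]ᵀ.
det = 186·4 − 26² = 68.
a = ((-441)·4 − 26·(-60))/68 = -3; b = (186·(-60) − 26·(-441))/68 = 9/2.
At r = 7: q̂ = (-3)·(7) + (9/2)·(1) = -33/2.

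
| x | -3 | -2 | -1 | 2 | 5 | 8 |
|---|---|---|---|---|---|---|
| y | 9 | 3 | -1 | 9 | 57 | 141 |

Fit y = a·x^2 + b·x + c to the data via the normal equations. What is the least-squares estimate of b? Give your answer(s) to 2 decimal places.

With design matrix M, MᵀM = [[4835, 609, 107]; [609, 107, 9]; [107, 9, 6]] and Mᵀy = [10577, 1399, 218]ᵀ.
Inverting the 3×3 Gram matrix, [a, b, c]ᵀ = [216991/108760, 206099/108760, -28401/13595]ᵀ.

b = 1.89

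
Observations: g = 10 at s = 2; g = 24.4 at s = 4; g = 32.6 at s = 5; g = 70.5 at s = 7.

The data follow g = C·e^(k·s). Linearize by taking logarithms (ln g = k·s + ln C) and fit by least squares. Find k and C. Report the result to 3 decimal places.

k = 0.387, C = 4.802

Taking logs, ln g = k·s + ln C, so regress ln g on s.
Σs = 18.0000, Σ(s)² = 94.0000, Σln g = 13.2371, Σs·ln g = 64.5944.
Equations: 94.0000·k + 18.0000·ln C = 64.5944;  18.0000·k + 4·ln C = 13.2371.
Slope k = (n·Σs·ln g − Σs·Σln g)/(n·Σ(s)² − (Σs)²) = (4·64.5944 − 18.0000·13.2371)/52.0000 = 0.38673; ln C = (Σln g − k·Σs)/n = 1.56901, so C = exp(1.56901) = 4.80188.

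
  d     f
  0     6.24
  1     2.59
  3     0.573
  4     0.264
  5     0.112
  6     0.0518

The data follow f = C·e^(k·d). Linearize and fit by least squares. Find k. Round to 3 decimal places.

Let Y = ln f. Fitting Y = k·d + ln C by least squares:
Σd = 19.0000, Σ(d)² = 87.0000, Σln f = -4.2557, Σd·ln f = -34.7546.
Equations: 87.0000·k + 19.0000·ln C = -34.7546;  19.0000·k + 6·ln C = -4.2557.
Δ = 87.0000·6 − (19.0000)² = 161.0000; k = (-34.7546·6 − 19.0000·-4.2557)/161.0000 = -0.79298, ln C = (87.0000·-4.2557 − 19.0000·-34.7546)/161.0000 = 1.80184.

k = -0.793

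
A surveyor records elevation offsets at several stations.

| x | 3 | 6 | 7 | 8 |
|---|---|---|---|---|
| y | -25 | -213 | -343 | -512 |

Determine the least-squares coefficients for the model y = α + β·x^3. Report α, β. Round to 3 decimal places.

α = 2.713, β = -1.005

With design matrix M, MᵀM = [[4, 1098]; [1098, 427178]] and Mᵀy = [-1093, -426476]ᵀ.
det = 4·427178 − 1098² = 503108.
α = ((-1093)·427178 − 1098·(-426476))/503108 = 682547/251554; β = (4·(-426476) − 1098·(-1093))/503108 = -252895/251554.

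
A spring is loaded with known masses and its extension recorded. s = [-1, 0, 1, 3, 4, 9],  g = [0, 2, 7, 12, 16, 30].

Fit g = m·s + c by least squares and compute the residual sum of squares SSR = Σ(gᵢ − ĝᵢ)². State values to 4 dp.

Normal-equation sums: Σs·s = 108, Σs = 16, Σ1 = 6.
And Σs·g = 377, Σg = 67.
Normal equations: [[108, 16]; [16, 6]]·[m, c]ᵀ = [377, 67]ᵀ.
det = 108·6 − 16² = 392.
m = (377·6 − 16·67)/392 = 85/28; c = (108·67 − 16·377)/392 = 43/14.
Residuals: -1/28, -15/14, 25/28, -5/28, 11/14, -11/28; SSR = 11/4.

SSR = 2.7500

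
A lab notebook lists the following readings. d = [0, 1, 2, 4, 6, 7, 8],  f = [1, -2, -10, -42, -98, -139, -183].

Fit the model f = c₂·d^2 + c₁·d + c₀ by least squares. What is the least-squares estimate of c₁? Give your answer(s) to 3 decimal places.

c₁ = 1.813

Setting ∂/∂c₂ … = 0 gives: 8066·c₂ + 1144·c₁ + 170·c₀ = -22765;  1144·c₂ + 170·c₁ + 28·c₀ = -3215;  170·c₂ + 28·c₁ + 7·c₀ = -473.
(Σd^2·d^2 = 8066, Σd^2·d = 1144, Σd^2 = 170, Σd·d = 170, Σd = 28, Σ1 = 7, Σd^2·f = -22765, Σd·f = -3215, Σf = -473.)
Solving the 3×3 system (Gaussian elimination) gives c₂ = -1619/526, c₁ = 27659/15254, c₀ = -566/7627.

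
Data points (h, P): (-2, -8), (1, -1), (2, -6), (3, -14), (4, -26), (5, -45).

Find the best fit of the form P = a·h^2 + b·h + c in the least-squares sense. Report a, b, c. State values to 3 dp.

Normal-equation sums: Σh^2·h^2 = 995, Σh^2·h = 217, Σh^2 = 59, Σh·h = 59, Σh = 13, Σ1 = 6.
And Σh^2·P = -1724, Σh·P = -368, ΣP = -100.
Normal equations: [[995, 217, 59]; [217, 59, 13]; [59, 13, 6]]·[a, b, c]ᵀ = [-1724, -368, -100]ᵀ.
Solving the 3×3 system (Gaussian elimination) gives a = -2803/1452, b = 4897/7260, c = 47/55.

a = -1.930, b = 0.675, c = 0.855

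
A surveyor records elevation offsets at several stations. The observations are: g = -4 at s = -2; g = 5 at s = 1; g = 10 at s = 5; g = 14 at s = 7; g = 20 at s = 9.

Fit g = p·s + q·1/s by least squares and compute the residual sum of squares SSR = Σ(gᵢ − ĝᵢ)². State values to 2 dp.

SSR = 4.60

Compute the Gram sums: Σs·s = 160, Σs·1/s = 5, Σ1/s·1/s = 525001/396900.
Moment sums: Σs·g = 341, Σ1/s·g = 119/9.
det = 160·(525001/396900) − 5² = 3703883/19845.
p = (341·(525001/396900) − 5·(119/9))/(3703883/19845) = 152785841/74077660; q = (160·(119/9) − 5·341)/(3703883/19845) = 8147475/3703883.
Residuals: 22683948/18519415, 54652959/74077660, -11148501/14815532, -55692147/74077660, 88375131/74077660; SSR = 340709139/74077660.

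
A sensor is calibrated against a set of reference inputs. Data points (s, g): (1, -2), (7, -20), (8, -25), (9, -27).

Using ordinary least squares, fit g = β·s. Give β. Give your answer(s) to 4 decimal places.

β = -3.0000

AᵀA·[β]ᵀ = Aᵀg reads: 195·β = -585.
β = (-585)/195 = -3.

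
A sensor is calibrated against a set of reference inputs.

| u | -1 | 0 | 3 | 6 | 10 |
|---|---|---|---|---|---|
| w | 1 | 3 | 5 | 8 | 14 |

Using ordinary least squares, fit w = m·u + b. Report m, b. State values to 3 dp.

Setting ∂/∂m … = 0 gives: 146·m + 18·b = 202;  18·m + 5·b = 31.
(Σu·u = 146, Σu = 18, Σ1 = 5, Σu·w = 202, Σw = 31.)
Eliminating b: 5·(row 1) − 18·(row 2) gives 406·m = 5·202 − 18·31 = 452, so m = 226/203.
Then b = (31 − 18·(226/203))/5 = 445/203.

m = 1.113, b = 2.192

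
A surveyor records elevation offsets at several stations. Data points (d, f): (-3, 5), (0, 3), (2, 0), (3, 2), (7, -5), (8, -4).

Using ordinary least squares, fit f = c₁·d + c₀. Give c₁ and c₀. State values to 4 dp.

Sums needed: Σd·d = 135, Σd = 17, Σ1 = 6.
Moment sums: Σd·f = -76, Σf = 1.
So XᵀX·[c₁, c₀]ᵀ = Xᵀf: [[135, 17]; [17, 6]]·[c₁, c₀]ᵀ = [-76, 1]ᵀ.
Δ = 135·6 − 17² = 521.
c₁ = ((-76)·6 − 17·1)/521 = -473/521; c₀ = (135·1 − 17·(-76))/521 = 1427/521.

c₁ = -0.9079, c₀ = 2.7390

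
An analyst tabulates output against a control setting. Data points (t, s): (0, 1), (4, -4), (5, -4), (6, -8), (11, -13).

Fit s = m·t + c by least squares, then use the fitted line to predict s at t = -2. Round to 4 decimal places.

The normal equations are: 198·m + 26·c = -227;  26·m + 5·c = -28.
(Σt·t = 198, Σt = 26, Σ1 = 5, Σt·s = -227, Σs = -28.)
det = 198·5 − 26² = 314.
m = ((-227)·5 − 26·(-28))/314 = -407/314; c = (198·(-28) − 26·(-227))/314 = 179/157.
At t = -2: ŝ = (-407/314)·(-2) + (179/157)·(1) = 586/157.

ŝ = 3.7325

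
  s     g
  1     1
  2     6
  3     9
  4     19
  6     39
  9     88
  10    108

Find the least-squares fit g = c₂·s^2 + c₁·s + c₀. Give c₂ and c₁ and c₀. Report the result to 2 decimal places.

c₂ = 1.06, c₁ = 0.22, c₀ = 0.18

AᵀA·[c₂, c₁, c₀]ᵀ = Aᵀg reads: 18211·c₂ + 2045·c₁ + 247·c₀ = 19742;  2045·c₂ + 247·c₁ + 35·c₀ = 2222;  247·c₂ + 35·c₁ + 7·c₀ = 270.
(Σs^2·s^2 = 18211, Σs^2·s = 2045, Σs^2 = 247, Σs·s = 247, Σs = 35, Σ1 = 7, Σs^2·g = 19742, Σs·g = 2222, Σg = 270.)
Row-reducing yields c₂ = 5668/5361, c₁ = 3488/16083, c₀ = 2906/16083.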